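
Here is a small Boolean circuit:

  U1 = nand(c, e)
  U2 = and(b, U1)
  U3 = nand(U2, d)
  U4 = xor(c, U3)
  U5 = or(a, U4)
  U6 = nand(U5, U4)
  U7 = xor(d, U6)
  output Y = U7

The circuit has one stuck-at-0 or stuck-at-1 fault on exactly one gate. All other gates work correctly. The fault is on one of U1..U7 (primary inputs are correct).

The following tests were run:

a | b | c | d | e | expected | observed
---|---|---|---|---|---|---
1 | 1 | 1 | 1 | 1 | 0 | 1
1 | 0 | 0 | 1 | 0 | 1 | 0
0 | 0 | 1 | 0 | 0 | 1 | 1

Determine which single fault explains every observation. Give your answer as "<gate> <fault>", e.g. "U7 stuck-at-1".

Fault-free values for test 1 (a=1, b=1, c=1, d=1, e=1): U1=0, U2=0, U3=1, U4=0, U5=1, U6=1, U7=0, giving Y=0. Observed 1.
Test 1: faults giving observed 1 are {U1 stuck-at-1, U2 stuck-at-1, U3 stuck-at-0, U4 stuck-at-1, U6 stuck-at-0, U7 stuck-at-1}.
Test 2 (a=1, b=0, c=0, d=1, e=0): fault-free U1=1, U2=0, U3=1, U4=1, U5=1, U6=0, U7=1 → 1; observed 0. Eliminates U1 stuck-at-1, U4 stuck-at-1, U6 stuck-at-0, U7 stuck-at-1.
Test 3 (a=0, b=0, c=1, d=0, e=0): fault-free U1=1, U2=0, U3=1, U4=0, U5=0, U6=1, U7=1 → 1; observed 1. Eliminates U3 stuck-at-0.
Only U2 stuck-at-1 is consistent with every test.

U2 stuck-at-1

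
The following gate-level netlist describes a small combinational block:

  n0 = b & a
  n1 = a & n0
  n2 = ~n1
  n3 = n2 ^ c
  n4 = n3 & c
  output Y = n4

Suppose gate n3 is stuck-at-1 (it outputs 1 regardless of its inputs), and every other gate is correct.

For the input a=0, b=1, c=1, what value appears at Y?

Propagate with n3 forced: n0=0, n1=0, n2=1, n3=1 [stuck-at-1], n4=1.
So Y = 1. (Without the fault it would be 0.)

1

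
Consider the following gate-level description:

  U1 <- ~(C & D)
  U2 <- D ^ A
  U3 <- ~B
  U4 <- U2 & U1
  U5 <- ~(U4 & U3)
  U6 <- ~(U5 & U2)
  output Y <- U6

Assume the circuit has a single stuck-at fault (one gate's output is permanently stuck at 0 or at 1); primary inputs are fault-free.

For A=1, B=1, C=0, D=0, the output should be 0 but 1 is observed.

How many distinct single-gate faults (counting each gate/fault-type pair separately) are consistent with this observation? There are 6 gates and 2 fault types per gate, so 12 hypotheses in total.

Fault-free: U1=1, U2=1, U3=0, U4=1, U5=1, U6=0 → 0. Observed 1.
  U1 stuck-at-0: output 0 ✗
  U1 stuck-at-1: output 0 ✗
  U2 stuck-at-0: output 1 ✓
  U2 stuck-at-1: output 0 ✗
  U3 stuck-at-0: output 0 ✗
  U3 stuck-at-1: output 1 ✓
  U4 stuck-at-0: output 0 ✗
  U4 stuck-at-1: output 0 ✗
  U5 stuck-at-0: output 1 ✓
  U5 stuck-at-1: output 0 ✗
  U6 stuck-at-0: output 0 ✗
  U6 stuck-at-1: output 1 ✓
Consistent faults: {U2 stuck-at-0, U3 stuck-at-1, U5 stuck-at-0, U6 stuck-at-1} — 4 in all.

4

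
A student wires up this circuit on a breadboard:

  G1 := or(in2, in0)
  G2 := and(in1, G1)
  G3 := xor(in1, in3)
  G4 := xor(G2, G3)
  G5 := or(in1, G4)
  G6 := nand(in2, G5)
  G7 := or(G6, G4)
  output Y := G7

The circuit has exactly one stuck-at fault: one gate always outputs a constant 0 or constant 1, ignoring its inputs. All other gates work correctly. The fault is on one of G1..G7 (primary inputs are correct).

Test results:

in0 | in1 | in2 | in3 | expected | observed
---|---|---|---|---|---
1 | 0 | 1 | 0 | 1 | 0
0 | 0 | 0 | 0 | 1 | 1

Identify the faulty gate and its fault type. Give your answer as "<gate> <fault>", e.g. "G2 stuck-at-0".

Fault-free values for test 1 (in0=1, in1=0, in2=1, in3=0): G1=1, G2=0, G3=0, G4=0, G5=0, G6=1, G7=1, giving Y=1. Observed 0.
Test 1: faults giving observed 0 are {G5 stuck-at-1, G6 stuck-at-0, G7 stuck-at-0}.
Test 2 (in0=0, in1=0, in2=0, in3=0): fault-free G1=0, G2=0, G3=0, G4=0, G5=0, G6=1, G7=1 → 1; observed 1. Eliminates G6 stuck-at-0, G7 stuck-at-0.
Only G5 stuck-at-1 is consistent with every test.

G5 stuck-at-1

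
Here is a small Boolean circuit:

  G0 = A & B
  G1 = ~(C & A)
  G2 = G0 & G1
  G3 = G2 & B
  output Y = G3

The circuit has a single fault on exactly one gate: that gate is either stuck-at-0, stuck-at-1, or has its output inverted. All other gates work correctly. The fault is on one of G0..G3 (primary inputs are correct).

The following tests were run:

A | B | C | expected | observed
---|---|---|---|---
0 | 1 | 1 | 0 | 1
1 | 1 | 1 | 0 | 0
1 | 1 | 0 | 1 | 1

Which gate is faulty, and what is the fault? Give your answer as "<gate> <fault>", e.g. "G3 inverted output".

G0 stuck-at-1

Fault-free values for test 1 (A=0, B=1, C=1): G0=0, G1=1, G2=0, G3=0, giving Y=0. Observed 1.
Test 1: faults giving observed 1 are {G0 stuck-at-1, G0 inverted output, G2 stuck-at-1, G2 inverted output, G3 stuck-at-1, G3 inverted output}.
Test 2 (A=1, B=1, C=1): fault-free G0=1, G1=0, G2=0, G3=0 → 0; observed 0. Eliminates G2 stuck-at-1, G2 inverted output, G3 stuck-at-1, G3 inverted output.
Test 3 (A=1, B=1, C=0): fault-free G0=1, G1=1, G2=1, G3=1 → 1; observed 1. Eliminates G0 inverted output.
Only G0 stuck-at-1 is consistent with every test.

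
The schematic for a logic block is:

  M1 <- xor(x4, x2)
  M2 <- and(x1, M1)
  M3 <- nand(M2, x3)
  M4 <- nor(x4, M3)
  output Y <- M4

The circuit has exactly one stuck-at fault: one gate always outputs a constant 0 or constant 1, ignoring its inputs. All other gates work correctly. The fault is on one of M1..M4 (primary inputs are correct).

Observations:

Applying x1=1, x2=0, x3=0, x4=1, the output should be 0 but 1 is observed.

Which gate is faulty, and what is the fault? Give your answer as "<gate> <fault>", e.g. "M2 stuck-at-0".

Fault-free values for test 1 (x1=1, x2=0, x3=0, x4=1): M1=1, M2=1, M3=1, M4=0, giving Y=0. Observed 1.
Test 1: faults giving observed 1 are {M4 stuck-at-1}.
Only M4 stuck-at-1 is consistent with every test.

M4 stuck-at-1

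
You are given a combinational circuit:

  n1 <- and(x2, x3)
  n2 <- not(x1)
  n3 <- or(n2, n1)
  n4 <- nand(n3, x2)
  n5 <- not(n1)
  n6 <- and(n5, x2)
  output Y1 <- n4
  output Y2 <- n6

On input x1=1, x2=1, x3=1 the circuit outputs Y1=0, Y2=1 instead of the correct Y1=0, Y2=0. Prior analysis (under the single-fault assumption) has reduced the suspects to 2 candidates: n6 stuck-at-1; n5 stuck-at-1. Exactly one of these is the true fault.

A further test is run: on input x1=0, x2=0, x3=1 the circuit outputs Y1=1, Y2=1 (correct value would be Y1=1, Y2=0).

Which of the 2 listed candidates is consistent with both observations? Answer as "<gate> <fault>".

Evaluate each candidate on input x1=0, x2=0, x3=1:
  n6 stuck-at-1: n1=0, n2=1, n3=1, n4=1, n5=1, n6=1 [stuck-at-1] → Y1=1, Y2=1 — matches
  n5 stuck-at-1: n1=0, n2=1, n3=1, n4=1, n5=1 [stuck-at-1], n6=0 → Y1=1, Y2=0 — eliminated
Only n6 stuck-at-1 reproduces the observed Y1=1, Y2=1.

n6 stuck-at-1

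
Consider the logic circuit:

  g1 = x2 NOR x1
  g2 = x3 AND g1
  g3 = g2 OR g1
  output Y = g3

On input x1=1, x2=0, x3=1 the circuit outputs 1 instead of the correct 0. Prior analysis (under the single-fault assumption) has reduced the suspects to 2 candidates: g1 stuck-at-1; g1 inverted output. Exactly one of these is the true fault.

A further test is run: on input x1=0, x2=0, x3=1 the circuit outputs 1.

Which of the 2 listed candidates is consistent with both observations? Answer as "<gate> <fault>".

Evaluate each candidate on input x1=0, x2=0, x3=1:
  g1 stuck-at-1: g1=1 [stuck-at-1], g2=1, g3=1 → 1 — matches
  g1 inverted output: g1=0 [inverted output], g2=0, g3=0 → 0 — eliminated
Only g1 stuck-at-1 reproduces the observed 1.

g1 stuck-at-1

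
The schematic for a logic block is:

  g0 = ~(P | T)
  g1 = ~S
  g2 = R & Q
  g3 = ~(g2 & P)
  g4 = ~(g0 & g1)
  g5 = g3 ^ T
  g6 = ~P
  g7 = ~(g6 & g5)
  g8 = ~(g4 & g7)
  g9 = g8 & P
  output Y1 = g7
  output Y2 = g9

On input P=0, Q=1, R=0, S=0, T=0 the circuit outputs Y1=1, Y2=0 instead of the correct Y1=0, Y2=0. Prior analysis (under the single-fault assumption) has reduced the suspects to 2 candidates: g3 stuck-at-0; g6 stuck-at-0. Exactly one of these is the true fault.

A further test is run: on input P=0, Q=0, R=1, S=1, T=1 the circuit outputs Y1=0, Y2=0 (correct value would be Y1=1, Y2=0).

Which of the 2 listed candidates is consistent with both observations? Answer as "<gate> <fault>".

Evaluate each candidate on input P=0, Q=0, R=1, S=1, T=1:
  g3 stuck-at-0: g0=0, g1=0, g2=0, g3=0 [stuck-at-0], g4=1, g5=1, g6=1, g7=0, g8=1, g9=0 → Y1=0, Y2=0 — matches
  g6 stuck-at-0: g0=0, g1=0, g2=0, g3=1, g4=1, g5=0, g6=0 [stuck-at-0], g7=1, g8=0, g9=0 → Y1=1, Y2=0 — eliminated
Only g3 stuck-at-0 reproduces the observed Y1=0, Y2=0.

g3 stuck-at-0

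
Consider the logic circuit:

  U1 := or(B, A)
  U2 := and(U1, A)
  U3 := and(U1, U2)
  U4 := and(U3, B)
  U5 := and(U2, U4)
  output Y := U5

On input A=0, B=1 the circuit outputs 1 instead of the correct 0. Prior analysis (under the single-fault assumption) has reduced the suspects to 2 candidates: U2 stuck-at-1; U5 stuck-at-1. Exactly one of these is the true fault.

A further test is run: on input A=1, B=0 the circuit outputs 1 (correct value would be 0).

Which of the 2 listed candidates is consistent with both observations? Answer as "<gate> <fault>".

Evaluate each candidate on input A=1, B=0:
  U2 stuck-at-1: U1=1, U2=1 [stuck-at-1], U3=1, U4=0, U5=0 → 0 — eliminated
  U5 stuck-at-1: U1=1, U2=1, U3=1, U4=0, U5=1 [stuck-at-1] → 1 — matches
Only U5 stuck-at-1 reproduces the observed 1.

U5 stuck-at-1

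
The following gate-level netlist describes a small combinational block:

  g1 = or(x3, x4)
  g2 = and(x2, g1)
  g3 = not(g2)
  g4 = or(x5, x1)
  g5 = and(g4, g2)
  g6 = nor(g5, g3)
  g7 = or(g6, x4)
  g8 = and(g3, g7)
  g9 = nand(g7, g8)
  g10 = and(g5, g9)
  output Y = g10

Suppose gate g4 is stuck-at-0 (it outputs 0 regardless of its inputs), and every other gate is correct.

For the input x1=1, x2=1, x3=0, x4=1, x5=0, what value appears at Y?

Propagate with g4 forced: g1=1, g2=1, g3=0, g4=0 [stuck-at-0], g5=0, g6=1, g7=1, g8=0, g9=1, g10=0.
So Y = 0. (Without the fault it would be 1.)

0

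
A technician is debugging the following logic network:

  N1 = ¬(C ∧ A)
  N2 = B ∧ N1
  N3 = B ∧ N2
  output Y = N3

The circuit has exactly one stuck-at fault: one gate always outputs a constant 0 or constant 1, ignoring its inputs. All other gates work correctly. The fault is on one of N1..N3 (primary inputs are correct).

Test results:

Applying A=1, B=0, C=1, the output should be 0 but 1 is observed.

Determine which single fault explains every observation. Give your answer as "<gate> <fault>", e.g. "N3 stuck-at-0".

N3 stuck-at-1

Fault-free values for test 1 (A=1, B=0, C=1): N1=0, N2=0, N3=0, giving Y=0. Observed 1.
Test 1: faults giving observed 1 are {N3 stuck-at-1}.
Only N3 stuck-at-1 is consistent with every test.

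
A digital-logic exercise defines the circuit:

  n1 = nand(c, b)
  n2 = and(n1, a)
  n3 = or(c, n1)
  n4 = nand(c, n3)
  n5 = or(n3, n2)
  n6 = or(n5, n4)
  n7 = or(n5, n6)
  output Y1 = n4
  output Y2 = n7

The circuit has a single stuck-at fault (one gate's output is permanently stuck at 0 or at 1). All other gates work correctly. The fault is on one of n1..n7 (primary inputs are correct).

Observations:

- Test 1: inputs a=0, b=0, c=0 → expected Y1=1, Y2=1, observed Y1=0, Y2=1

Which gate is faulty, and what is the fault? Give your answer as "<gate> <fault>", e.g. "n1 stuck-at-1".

n4 stuck-at-0

Fault-free values for test 1 (a=0, b=0, c=0): n1=1, n2=0, n3=1, n4=1, n5=1, n6=1, n7=1, giving Y1=1, Y2=1. Observed Y1=0, Y2=1.
Test 1: faults giving observed Y1=0, Y2=1 are {n4 stuck-at-0}.
Only n4 stuck-at-0 is consistent with every test.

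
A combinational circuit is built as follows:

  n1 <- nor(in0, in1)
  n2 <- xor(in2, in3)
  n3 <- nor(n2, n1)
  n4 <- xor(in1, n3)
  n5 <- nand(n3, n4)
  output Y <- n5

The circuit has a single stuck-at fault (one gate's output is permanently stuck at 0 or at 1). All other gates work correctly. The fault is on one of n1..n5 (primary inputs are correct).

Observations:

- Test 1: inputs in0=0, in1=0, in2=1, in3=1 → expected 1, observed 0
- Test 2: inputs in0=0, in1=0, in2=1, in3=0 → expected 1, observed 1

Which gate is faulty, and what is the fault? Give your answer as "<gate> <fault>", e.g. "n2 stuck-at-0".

Fault-free values for test 1 (in0=0, in1=0, in2=1, in3=1): n1=1, n2=0, n3=0, n4=0, n5=1, giving Y=1. Observed 0.
Test 1: faults giving observed 0 are {n1 stuck-at-0, n3 stuck-at-1, n5 stuck-at-0}.
Test 2 (in0=0, in1=0, in2=1, in3=0): fault-free n1=1, n2=1, n3=0, n4=0, n5=1 → 1; observed 1. Eliminates n3 stuck-at-1, n5 stuck-at-0.
Only n1 stuck-at-0 is consistent with every test.

n1 stuck-at-0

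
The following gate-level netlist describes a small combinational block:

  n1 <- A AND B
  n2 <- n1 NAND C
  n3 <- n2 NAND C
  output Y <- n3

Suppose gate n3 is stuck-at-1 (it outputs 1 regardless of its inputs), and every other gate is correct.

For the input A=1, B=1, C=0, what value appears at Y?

1

Propagate with n3 forced: n1=1, n2=1, n3=1 [stuck-at-1].
So Y = 1. (Same as the fault-free value — the fault is masked on this input.)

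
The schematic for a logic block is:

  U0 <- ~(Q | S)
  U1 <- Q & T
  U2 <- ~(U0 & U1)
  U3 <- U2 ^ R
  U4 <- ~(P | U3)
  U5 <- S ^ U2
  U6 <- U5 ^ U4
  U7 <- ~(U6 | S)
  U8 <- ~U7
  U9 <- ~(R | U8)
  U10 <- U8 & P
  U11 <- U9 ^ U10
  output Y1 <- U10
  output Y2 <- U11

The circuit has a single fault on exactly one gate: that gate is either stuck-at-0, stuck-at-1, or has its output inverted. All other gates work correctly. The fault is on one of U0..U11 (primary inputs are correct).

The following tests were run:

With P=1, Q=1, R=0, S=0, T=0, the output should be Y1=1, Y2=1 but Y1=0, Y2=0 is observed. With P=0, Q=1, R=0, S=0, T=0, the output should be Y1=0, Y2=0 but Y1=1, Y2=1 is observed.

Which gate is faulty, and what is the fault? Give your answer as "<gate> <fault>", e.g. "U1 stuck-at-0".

U10 inverted output

Fault-free values for test 1 (P=1, Q=1, R=0, S=0, T=0): U0=0, U1=0, U2=1, U3=1, U4=0, U5=1, U6=1, U7=0, U8=1, U9=0, U10=1, U11=1, giving Y1=1, Y2=1. Observed Y1=0, Y2=0.
Test 1: faults giving observed Y1=0, Y2=0 are {U10 stuck-at-0, U10 inverted output}.
Test 2 (P=0, Q=1, R=0, S=0, T=0): fault-free U0=0, U1=0, U2=1, U3=1, U4=0, U5=1, U6=1, U7=0, U8=1, U9=0, U10=0, U11=0 → Y1=0, Y2=0; observed Y1=1, Y2=1. Eliminates U10 stuck-at-0.
Only U10 inverted output is consistent with every test.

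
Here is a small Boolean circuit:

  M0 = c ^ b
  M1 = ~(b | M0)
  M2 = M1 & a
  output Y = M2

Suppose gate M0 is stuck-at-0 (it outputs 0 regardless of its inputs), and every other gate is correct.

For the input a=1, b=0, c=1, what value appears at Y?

Propagate with M0 forced: M0=0 [stuck-at-0], M1=1, M2=1.
So Y = 1. (Without the fault it would be 0.)

1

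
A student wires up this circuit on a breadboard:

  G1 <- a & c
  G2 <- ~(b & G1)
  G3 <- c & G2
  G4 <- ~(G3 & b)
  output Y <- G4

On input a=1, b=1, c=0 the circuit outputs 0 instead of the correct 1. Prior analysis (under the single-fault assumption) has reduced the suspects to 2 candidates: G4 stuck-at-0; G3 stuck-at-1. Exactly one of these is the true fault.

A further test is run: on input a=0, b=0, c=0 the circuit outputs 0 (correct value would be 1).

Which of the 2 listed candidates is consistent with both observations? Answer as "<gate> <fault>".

G4 stuck-at-0

Evaluate each candidate on input a=0, b=0, c=0:
  G4 stuck-at-0: G1=0, G2=1, G3=0, G4=0 [stuck-at-0] → 0 — matches
  G3 stuck-at-1: G1=0, G2=1, G3=1 [stuck-at-1], G4=1 → 1 — eliminated
Only G4 stuck-at-0 reproduces the observed 0.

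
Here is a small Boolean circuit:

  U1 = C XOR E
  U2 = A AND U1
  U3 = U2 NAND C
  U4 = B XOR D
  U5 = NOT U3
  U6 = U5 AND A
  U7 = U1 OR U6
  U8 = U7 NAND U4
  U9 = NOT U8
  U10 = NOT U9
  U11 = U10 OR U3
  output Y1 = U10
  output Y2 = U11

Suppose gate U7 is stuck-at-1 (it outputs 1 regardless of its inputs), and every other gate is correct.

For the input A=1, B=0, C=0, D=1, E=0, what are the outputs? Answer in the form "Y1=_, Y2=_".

Propagate with U7 forced: U1=0, U2=0, U3=1, U4=1, U5=0, U6=0, U7=1 [stuck-at-1], U8=0, U9=1, U10=0, U11=1.
So the outputs are Y1=0, Y2=1. (Without the fault they would be Y1=1, Y2=1.)

Y1=0, Y2=1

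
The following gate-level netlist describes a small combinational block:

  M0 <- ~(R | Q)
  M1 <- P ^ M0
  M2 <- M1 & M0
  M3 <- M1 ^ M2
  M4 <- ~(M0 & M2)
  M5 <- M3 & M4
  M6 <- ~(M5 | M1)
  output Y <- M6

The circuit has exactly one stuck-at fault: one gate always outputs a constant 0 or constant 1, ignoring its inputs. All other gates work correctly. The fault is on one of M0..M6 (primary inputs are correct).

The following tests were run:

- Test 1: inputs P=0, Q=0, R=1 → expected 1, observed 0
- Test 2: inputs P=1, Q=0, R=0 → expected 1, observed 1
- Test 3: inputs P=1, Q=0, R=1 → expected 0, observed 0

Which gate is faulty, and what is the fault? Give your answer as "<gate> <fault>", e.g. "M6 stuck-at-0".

Fault-free values for test 1 (P=0, Q=0, R=1): M0=0, M1=0, M2=0, M3=0, M4=1, M5=0, M6=1, giving Y=1. Observed 0.
Test 1: faults giving observed 0 are {M0 stuck-at-1, M1 stuck-at-1, M2 stuck-at-1, M3 stuck-at-1, M5 stuck-at-1, M6 stuck-at-0}.
Test 2 (P=1, Q=0, R=0): fault-free M0=1, M1=0, M2=0, M3=0, M4=1, M5=0, M6=1 → 1; observed 1. Eliminates M1 stuck-at-1, M3 stuck-at-1, M5 stuck-at-1, M6 stuck-at-0.
Test 3 (P=1, Q=0, R=1): fault-free M0=0, M1=1, M2=0, M3=1, M4=1, M5=1, M6=0 → 0; observed 0. Eliminates M0 stuck-at-1.
Only M2 stuck-at-1 is consistent with every test.

M2 stuck-at-1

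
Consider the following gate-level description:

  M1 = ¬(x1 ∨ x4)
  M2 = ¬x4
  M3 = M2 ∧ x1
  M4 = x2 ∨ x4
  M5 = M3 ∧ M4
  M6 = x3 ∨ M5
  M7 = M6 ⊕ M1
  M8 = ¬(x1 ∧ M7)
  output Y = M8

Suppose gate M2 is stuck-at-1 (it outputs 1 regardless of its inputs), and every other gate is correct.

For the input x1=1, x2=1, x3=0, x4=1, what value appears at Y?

Propagate with M2 forced: M1=0, M2=1 [stuck-at-1], M3=1, M4=1, M5=1, M6=1, M7=1, M8=0.
So Y = 0. (Without the fault it would be 1.)

0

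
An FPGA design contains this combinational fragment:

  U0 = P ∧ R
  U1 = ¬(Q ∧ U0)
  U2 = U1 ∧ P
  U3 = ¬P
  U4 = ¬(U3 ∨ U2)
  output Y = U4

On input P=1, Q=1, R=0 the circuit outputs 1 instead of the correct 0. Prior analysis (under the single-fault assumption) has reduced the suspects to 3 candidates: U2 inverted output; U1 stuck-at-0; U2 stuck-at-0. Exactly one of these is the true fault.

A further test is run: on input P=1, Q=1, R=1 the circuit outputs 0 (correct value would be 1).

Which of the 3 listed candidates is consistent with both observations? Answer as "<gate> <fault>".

Evaluate each candidate on input P=1, Q=1, R=1:
  U2 inverted output: U0=1, U1=0, U2=1 [inverted output], U3=0, U4=0 → 0 — matches
  U1 stuck-at-0: U0=1, U1=0 [stuck-at-0], U2=0, U3=0, U4=1 → 1 — eliminated
  U2 stuck-at-0: U0=1, U1=0, U2=0 [stuck-at-0], U3=0, U4=1 → 1 — eliminated
Only U2 inverted output reproduces the observed 0.

U2 inverted output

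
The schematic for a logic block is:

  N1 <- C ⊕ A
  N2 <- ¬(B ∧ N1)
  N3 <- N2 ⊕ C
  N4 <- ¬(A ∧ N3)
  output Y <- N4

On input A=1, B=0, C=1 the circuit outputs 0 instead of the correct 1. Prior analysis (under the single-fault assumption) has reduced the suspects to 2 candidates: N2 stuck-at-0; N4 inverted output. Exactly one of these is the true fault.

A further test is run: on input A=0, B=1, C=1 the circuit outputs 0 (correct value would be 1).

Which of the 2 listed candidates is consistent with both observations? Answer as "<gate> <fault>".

N4 inverted output

Evaluate each candidate on input A=0, B=1, C=1:
  N2 stuck-at-0: N1=1, N2=0 [stuck-at-0], N3=1, N4=1 → 1 — eliminated
  N4 inverted output: N1=1, N2=0, N3=1, N4=0 [inverted output] → 0 — matches
Only N4 inverted output reproduces the observed 0.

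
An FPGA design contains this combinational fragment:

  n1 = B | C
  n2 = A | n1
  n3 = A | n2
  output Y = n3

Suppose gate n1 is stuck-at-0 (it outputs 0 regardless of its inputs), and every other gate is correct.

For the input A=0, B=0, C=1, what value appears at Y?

0

Propagate with n1 forced: n1=0 [stuck-at-0], n2=0, n3=0.
So Y = 0. (Without the fault it would be 1.)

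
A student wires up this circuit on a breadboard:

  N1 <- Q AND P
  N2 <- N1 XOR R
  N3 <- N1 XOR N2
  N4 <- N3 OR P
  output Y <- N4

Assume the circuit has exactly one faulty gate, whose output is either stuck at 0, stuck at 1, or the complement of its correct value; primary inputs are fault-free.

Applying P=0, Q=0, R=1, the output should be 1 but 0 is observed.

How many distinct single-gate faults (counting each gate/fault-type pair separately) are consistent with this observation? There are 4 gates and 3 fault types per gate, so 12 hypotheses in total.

Fault-free: N1=0, N2=1, N3=1, N4=1 → 1. Observed 0.
  N1 stuck-at-0: output 1 ✗
  N1 stuck-at-1: output 1 ✗
  N1 inverted output: output 1 ✗
  N2 stuck-at-0: output 0 ✓
  N2 stuck-at-1: output 1 ✗
  N2 inverted output: output 0 ✓
  N3 stuck-at-0: output 0 ✓
  N3 stuck-at-1: output 1 ✗
  N3 inverted output: output 0 ✓
  N4 stuck-at-0: output 0 ✓
  N4 stuck-at-1: output 1 ✗
  N4 inverted output: output 0 ✓
Consistent faults: {N2 stuck-at-0, N2 inverted output, N3 stuck-at-0, N3 inverted output, N4 stuck-at-0, N4 inverted output} — 6 in all.

6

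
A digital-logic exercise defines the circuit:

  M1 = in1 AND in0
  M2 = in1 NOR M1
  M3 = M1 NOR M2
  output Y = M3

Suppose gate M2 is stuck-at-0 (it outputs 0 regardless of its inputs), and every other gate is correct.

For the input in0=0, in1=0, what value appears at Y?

Propagate with M2 forced: M1=0, M2=0 [stuck-at-0], M3=1.
So Y = 1. (Without the fault it would be 0.)

1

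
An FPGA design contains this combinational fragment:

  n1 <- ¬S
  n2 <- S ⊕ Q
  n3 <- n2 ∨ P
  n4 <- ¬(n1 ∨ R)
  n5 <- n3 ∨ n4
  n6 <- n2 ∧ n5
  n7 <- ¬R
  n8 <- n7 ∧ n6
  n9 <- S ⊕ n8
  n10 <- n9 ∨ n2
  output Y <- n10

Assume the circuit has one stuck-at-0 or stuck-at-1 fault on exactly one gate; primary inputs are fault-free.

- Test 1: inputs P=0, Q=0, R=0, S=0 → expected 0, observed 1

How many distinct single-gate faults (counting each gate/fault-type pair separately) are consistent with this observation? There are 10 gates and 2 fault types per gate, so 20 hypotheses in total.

5

Fault-free: n1=1, n2=0, n3=0, n4=0, n5=0, n6=0, n7=1, n8=0, n9=0, n10=0 → 0. Observed 1.
  n1: none of the 2 fault types match ✗
  n2: stuck-at-1 ✓; others ✗
  n3: none of the 2 fault types match ✗
  n4: none of the 2 fault types match ✗
  n5: none of the 2 fault types match ✗
  n6: stuck-at-1 ✓; others ✗
  n7: none of the 2 fault types match ✗
  n8: stuck-at-1 ✓; others ✗
  n9: stuck-at-1 ✓; others ✗
  n10: stuck-at-1 ✓; others ✗
Consistent faults: {n2 stuck-at-1, n6 stuck-at-1, n8 stuck-at-1, n9 stuck-at-1, n10 stuck-at-1} — 5 in all.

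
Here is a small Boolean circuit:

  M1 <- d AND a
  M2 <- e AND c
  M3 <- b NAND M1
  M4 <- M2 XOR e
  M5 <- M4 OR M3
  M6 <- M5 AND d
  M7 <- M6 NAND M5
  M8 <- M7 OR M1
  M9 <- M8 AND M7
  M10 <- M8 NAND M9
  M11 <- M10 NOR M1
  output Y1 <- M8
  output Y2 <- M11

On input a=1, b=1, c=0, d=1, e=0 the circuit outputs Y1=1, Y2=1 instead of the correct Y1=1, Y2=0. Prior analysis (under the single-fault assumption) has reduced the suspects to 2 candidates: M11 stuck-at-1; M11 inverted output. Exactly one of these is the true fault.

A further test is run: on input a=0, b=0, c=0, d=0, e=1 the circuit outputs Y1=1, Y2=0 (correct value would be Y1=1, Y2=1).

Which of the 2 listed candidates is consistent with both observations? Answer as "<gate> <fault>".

M11 inverted output

Evaluate each candidate on input a=0, b=0, c=0, d=0, e=1:
  M11 stuck-at-1: M1=0, M2=0, M3=1, M4=1, M5=1, M6=0, M7=1, M8=1, M9=1, M10=0, M11=1 [stuck-at-1] → Y1=1, Y2=1 — eliminated
  M11 inverted output: M1=0, M2=0, M3=1, M4=1, M5=1, M6=0, M7=1, M8=1, M9=1, M10=0, M11=0 [inverted output] → Y1=1, Y2=0 — matches
Only M11 inverted output reproduces the observed Y1=1, Y2=0.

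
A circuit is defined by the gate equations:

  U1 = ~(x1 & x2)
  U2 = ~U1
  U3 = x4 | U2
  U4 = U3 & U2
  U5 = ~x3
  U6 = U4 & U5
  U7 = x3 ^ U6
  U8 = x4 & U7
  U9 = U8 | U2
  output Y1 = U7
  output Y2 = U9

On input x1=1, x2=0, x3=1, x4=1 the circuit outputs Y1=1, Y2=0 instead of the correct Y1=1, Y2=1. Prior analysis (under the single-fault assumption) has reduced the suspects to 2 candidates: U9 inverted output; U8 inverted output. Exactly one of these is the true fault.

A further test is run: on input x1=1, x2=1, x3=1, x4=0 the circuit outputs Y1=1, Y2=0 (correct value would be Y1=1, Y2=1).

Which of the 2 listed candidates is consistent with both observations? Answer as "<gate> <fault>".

U9 inverted output

Evaluate each candidate on input x1=1, x2=1, x3=1, x4=0:
  U9 inverted output: U1=0, U2=1, U3=1, U4=1, U5=0, U6=0, U7=1, U8=0, U9=0 [inverted output] → Y1=1, Y2=0 — matches
  U8 inverted output: U1=0, U2=1, U3=1, U4=1, U5=0, U6=0, U7=1, U8=1 [inverted output], U9=1 → Y1=1, Y2=1 — eliminated
Only U9 inverted output reproduces the observed Y1=1, Y2=0.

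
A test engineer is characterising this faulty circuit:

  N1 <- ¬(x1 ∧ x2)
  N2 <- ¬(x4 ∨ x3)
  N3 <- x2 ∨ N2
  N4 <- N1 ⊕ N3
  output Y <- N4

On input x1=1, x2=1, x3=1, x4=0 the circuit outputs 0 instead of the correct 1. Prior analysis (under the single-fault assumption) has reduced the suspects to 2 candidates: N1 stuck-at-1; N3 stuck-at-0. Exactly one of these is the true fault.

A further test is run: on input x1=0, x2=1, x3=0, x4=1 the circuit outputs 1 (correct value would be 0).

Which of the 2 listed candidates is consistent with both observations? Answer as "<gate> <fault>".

N3 stuck-at-0

Evaluate each candidate on input x1=0, x2=1, x3=0, x4=1:
  N1 stuck-at-1: N1=1 [stuck-at-1], N2=0, N3=1, N4=0 → 0 — eliminated
  N3 stuck-at-0: N1=1, N2=0, N3=0 [stuck-at-0], N4=1 → 1 — matches
Only N3 stuck-at-0 reproduces the observed 1.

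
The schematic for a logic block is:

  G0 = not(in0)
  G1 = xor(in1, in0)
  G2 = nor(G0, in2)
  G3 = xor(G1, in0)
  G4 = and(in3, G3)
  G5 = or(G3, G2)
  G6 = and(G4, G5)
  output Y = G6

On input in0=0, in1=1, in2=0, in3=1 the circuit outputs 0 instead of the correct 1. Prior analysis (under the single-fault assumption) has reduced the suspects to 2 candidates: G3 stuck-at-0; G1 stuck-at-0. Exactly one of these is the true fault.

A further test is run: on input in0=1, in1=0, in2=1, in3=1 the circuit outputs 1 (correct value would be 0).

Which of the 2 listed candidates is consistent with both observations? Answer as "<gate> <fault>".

G1 stuck-at-0

Evaluate each candidate on input in0=1, in1=0, in2=1, in3=1:
  G3 stuck-at-0: G0=0, G1=1, G2=0, G3=0 [stuck-at-0], G4=0, G5=0, G6=0 → 0 — eliminated
  G1 stuck-at-0: G0=0, G1=0 [stuck-at-0], G2=0, G3=1, G4=1, G5=1, G6=1 → 1 — matches
Only G1 stuck-at-0 reproduces the observed 1.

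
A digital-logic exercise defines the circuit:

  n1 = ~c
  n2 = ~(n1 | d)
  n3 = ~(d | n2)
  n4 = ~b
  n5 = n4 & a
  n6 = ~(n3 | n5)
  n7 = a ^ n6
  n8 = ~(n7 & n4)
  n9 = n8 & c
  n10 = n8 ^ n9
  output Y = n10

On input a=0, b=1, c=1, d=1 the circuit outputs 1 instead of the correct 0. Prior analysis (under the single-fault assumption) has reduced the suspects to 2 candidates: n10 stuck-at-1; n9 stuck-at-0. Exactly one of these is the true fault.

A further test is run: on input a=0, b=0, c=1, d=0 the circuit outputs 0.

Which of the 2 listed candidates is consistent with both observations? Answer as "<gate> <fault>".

n9 stuck-at-0

Evaluate each candidate on input a=0, b=0, c=1, d=0:
  n10 stuck-at-1: n1=0, n2=1, n3=0, n4=1, n5=0, n6=1, n7=1, n8=0, n9=0, n10=1 [stuck-at-1] → 1 — eliminated
  n9 stuck-at-0: n1=0, n2=1, n3=0, n4=1, n5=0, n6=1, n7=1, n8=0, n9=0 [stuck-at-0], n10=0 → 0 — matches
Only n9 stuck-at-0 reproduces the observed 0.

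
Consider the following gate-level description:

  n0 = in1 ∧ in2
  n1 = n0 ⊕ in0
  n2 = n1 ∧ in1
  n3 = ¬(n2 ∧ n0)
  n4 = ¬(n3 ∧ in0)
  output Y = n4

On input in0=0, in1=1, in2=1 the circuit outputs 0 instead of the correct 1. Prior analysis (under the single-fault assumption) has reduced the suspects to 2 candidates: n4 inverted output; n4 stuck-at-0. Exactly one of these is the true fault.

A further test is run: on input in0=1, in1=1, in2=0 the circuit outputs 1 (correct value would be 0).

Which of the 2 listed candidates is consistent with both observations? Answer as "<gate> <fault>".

n4 inverted output

Evaluate each candidate on input in0=1, in1=1, in2=0:
  n4 inverted output: n0=0, n1=1, n2=1, n3=1, n4=1 [inverted output] → 1 — matches
  n4 stuck-at-0: n0=0, n1=1, n2=1, n3=1, n4=0 [stuck-at-0] → 0 — eliminated
Only n4 inverted output reproduces the observed 1.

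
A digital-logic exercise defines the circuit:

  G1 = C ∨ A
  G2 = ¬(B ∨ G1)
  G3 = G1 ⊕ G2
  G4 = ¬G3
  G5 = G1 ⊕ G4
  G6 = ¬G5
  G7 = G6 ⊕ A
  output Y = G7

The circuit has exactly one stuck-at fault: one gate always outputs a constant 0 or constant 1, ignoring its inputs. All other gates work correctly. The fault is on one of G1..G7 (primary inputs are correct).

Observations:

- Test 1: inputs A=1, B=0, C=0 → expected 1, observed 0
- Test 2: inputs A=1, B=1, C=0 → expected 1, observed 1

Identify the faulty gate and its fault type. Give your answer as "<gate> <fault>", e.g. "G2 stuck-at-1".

G1 stuck-at-0

Fault-free values for test 1 (A=1, B=0, C=0): G1=1, G2=0, G3=1, G4=0, G5=1, G6=0, G7=1, giving Y=1. Observed 0.
Test 1: faults giving observed 0 are {G1 stuck-at-0, G2 stuck-at-1, G3 stuck-at-0, G4 stuck-at-1, G5 stuck-at-0, G6 stuck-at-1, G7 stuck-at-0}.
Test 2 (A=1, B=1, C=0): fault-free G1=1, G2=0, G3=1, G4=0, G5=1, G6=0, G7=1 → 1; observed 1. Eliminates G2 stuck-at-1, G3 stuck-at-0, G4 stuck-at-1, G5 stuck-at-0, G6 stuck-at-1, G7 stuck-at-0.
Only G1 stuck-at-0 is consistent with every test.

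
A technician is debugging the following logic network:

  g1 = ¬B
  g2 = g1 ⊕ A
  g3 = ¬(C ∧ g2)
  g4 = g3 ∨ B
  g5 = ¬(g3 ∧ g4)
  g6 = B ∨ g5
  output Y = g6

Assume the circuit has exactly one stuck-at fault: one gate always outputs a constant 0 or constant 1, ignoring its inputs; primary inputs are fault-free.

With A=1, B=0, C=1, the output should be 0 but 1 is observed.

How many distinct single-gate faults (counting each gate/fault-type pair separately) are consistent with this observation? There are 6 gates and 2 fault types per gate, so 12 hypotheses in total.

Fault-free: g1=1, g2=0, g3=1, g4=1, g5=0, g6=0 → 0. Observed 1.
  g1 stuck-at-0: output 1 ✓
  g1 stuck-at-1: output 0 ✗
  g2 stuck-at-0: output 0 ✗
  g2 stuck-at-1: output 1 ✓
  g3 stuck-at-0: output 1 ✓
  g3 stuck-at-1: output 0 ✗
  g4 stuck-at-0: output 1 ✓
  g4 stuck-at-1: output 0 ✗
  g5 stuck-at-0: output 0 ✗
  g5 stuck-at-1: output 1 ✓
  g6 stuck-at-0: output 0 ✗
  g6 stuck-at-1: output 1 ✓
Consistent faults: {g1 stuck-at-0, g2 stuck-at-1, g3 stuck-at-0, g4 stuck-at-0, g5 stuck-at-1, g6 stuck-at-1} — 6 in all.

6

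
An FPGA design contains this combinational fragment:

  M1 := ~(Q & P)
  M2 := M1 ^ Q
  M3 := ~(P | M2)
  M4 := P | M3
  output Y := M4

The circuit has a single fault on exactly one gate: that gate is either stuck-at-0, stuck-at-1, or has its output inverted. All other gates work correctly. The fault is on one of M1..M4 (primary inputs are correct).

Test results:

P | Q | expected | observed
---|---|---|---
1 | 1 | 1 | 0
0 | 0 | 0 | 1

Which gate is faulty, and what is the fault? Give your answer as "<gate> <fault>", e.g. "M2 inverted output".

Fault-free values for test 1 (P=1, Q=1): M1=0, M2=1, M3=0, M4=1, giving Y=1. Observed 0.
Test 1: faults giving observed 0 are {M4 stuck-at-0, M4 inverted output}.
Test 2 (P=0, Q=0): fault-free M1=1, M2=1, M3=0, M4=0 → 0; observed 1. Eliminates M4 stuck-at-0.
Only M4 inverted output is consistent with every test.

M4 inverted output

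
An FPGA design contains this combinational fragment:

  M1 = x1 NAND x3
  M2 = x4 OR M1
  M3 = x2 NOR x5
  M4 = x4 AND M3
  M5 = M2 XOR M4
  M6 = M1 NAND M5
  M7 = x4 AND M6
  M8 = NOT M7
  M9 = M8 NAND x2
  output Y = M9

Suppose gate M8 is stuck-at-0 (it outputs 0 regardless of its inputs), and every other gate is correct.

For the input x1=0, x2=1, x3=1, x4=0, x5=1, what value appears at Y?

1

Propagate with M8 forced: M1=1, M2=1, M3=0, M4=0, M5=1, M6=0, M7=0, M8=0 [stuck-at-0], M9=1.
So Y = 1. (Without the fault it would be 0.)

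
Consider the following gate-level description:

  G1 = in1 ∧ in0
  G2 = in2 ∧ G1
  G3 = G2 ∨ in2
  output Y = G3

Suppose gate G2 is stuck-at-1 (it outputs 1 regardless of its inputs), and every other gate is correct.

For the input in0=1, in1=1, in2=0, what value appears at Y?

1

Propagate with G2 forced: G1=1, G2=1 [stuck-at-1], G3=1.
So Y = 1. (Without the fault it would be 0.)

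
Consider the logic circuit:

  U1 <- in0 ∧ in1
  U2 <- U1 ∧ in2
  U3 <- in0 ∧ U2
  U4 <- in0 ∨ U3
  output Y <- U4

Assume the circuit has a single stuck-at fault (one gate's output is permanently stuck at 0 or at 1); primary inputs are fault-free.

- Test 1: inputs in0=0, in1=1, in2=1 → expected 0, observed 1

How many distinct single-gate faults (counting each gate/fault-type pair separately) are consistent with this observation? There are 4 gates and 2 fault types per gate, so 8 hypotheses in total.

2

Fault-free: U1=0, U2=0, U3=0, U4=0 → 0. Observed 1.
  U1 stuck-at-0: output 0 ✗
  U1 stuck-at-1: output 0 ✗
  U2 stuck-at-0: output 0 ✗
  U2 stuck-at-1: output 0 ✗
  U3 stuck-at-0: output 0 ✗
  U3 stuck-at-1: output 1 ✓
  U4 stuck-at-0: output 0 ✗
  U4 stuck-at-1: output 1 ✓
Consistent faults: {U3 stuck-at-1, U4 stuck-at-1} — 2 in all.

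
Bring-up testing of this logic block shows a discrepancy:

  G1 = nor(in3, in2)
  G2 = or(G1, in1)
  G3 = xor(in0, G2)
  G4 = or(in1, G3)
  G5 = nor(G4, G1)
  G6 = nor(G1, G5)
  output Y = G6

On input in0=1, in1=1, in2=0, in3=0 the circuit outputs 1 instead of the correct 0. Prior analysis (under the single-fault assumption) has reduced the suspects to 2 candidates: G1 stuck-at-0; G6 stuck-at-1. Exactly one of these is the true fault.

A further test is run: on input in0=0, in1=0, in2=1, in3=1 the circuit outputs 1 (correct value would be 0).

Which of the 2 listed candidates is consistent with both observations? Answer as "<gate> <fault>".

Evaluate each candidate on input in0=0, in1=0, in2=1, in3=1:
  G1 stuck-at-0: G1=0 [stuck-at-0], G2=0, G3=0, G4=0, G5=1, G6=0 → 0 — eliminated
  G6 stuck-at-1: G1=0, G2=0, G3=0, G4=0, G5=1, G6=1 [stuck-at-1] → 1 — matches
Only G6 stuck-at-1 reproduces the observed 1.

G6 stuck-at-1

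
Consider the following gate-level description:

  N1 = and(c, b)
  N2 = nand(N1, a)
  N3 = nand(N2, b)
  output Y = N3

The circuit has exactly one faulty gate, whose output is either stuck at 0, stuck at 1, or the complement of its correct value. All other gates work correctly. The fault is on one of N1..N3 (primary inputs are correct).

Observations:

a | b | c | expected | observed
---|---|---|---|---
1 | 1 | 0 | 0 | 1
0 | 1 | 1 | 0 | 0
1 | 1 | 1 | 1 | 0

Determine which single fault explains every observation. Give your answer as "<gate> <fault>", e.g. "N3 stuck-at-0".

N1 inverted output

Fault-free values for test 1 (a=1, b=1, c=0): N1=0, N2=1, N3=0, giving Y=0. Observed 1.
Test 1: faults giving observed 1 are {N1 stuck-at-1, N1 inverted output, N2 stuck-at-0, N2 inverted output, N3 stuck-at-1, N3 inverted output}.
Test 2 (a=0, b=1, c=1): fault-free N1=1, N2=1, N3=0 → 0; observed 0. Eliminates N2 stuck-at-0, N2 inverted output, N3 stuck-at-1, N3 inverted output.
Test 3 (a=1, b=1, c=1): fault-free N1=1, N2=0, N3=1 → 1; observed 0. Eliminates N1 stuck-at-1.
Only N1 inverted output is consistent with every test.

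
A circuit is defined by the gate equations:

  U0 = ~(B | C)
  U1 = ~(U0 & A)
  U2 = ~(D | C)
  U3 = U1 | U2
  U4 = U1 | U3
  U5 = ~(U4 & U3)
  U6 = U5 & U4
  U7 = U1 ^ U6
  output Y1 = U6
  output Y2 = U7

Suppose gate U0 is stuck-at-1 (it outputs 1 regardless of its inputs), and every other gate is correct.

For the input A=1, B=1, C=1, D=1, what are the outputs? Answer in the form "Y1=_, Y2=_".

Propagate with U0 forced: U0=1 [stuck-at-1], U1=0, U2=0, U3=0, U4=0, U5=1, U6=0, U7=0.
So the outputs are Y1=0, Y2=0. (Without the fault they would be Y1=0, Y2=1.)

Y1=0, Y2=0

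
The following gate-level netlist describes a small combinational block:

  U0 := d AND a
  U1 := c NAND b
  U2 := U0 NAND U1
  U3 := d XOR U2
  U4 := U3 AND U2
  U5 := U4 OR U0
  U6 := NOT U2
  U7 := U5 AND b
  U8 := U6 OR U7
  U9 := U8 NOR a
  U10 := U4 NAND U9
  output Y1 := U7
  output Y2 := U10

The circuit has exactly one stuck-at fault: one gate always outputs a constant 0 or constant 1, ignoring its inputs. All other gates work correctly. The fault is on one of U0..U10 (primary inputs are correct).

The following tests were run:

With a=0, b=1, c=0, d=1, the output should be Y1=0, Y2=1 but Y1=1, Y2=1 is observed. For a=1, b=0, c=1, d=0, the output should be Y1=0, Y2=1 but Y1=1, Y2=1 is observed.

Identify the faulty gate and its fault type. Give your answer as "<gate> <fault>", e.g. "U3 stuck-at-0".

Fault-free values for test 1 (a=0, b=1, c=0, d=1): U0=0, U1=1, U2=1, U3=0, U4=0, U5=0, U6=0, U7=0, U8=0, U9=1, U10=1, giving Y1=0, Y2=1. Observed Y1=1, Y2=1.
Test 1: faults giving observed Y1=1, Y2=1 are {U0 stuck-at-1, U3 stuck-at-1, U4 stuck-at-1, U5 stuck-at-1, U7 stuck-at-1}.
Test 2 (a=1, b=0, c=1, d=0): fault-free U0=0, U1=1, U2=1, U3=1, U4=1, U5=1, U6=0, U7=0, U8=0, U9=0, U10=1 → Y1=0, Y2=1; observed Y1=1, Y2=1. Eliminates U0 stuck-at-1, U3 stuck-at-1, U4 stuck-at-1, U5 stuck-at-1.
Only U7 stuck-at-1 is consistent with every test.

U7 stuck-at-1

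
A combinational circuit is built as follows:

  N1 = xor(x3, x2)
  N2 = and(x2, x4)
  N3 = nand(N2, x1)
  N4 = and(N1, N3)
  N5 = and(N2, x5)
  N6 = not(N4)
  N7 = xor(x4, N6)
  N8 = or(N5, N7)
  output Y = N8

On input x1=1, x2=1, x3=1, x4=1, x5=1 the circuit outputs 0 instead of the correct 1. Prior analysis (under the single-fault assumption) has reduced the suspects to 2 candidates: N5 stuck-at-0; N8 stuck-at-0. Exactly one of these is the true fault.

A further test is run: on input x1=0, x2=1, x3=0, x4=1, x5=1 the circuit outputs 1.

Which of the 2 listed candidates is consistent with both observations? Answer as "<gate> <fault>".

N5 stuck-at-0

Evaluate each candidate on input x1=0, x2=1, x3=0, x4=1, x5=1:
  N5 stuck-at-0: N1=1, N2=1, N3=1, N4=1, N5=0 [stuck-at-0], N6=0, N7=1, N8=1 → 1 — matches
  N8 stuck-at-0: N1=1, N2=1, N3=1, N4=1, N5=1, N6=0, N7=1, N8=0 [stuck-at-0] → 0 — eliminated
Only N5 stuck-at-0 reproduces the observed 1.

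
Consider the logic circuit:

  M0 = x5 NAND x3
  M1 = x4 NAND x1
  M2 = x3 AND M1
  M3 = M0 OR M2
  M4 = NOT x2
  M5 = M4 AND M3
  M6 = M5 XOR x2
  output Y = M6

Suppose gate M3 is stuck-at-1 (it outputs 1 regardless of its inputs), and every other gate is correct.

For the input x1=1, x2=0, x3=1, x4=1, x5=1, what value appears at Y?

Propagate with M3 forced: M0=0, M1=0, M2=0, M3=1 [stuck-at-1], M4=1, M5=1, M6=1.
So Y = 1. (Without the fault it would be 0.)

1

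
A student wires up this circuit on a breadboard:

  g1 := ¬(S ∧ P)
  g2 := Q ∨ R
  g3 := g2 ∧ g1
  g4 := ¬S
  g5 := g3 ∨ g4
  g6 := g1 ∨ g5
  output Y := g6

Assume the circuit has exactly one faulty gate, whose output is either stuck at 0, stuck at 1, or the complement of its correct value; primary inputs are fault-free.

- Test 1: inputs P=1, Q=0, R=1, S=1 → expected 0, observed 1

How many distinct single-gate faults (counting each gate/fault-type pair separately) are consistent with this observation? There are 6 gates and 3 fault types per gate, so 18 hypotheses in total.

10

Fault-free: g1=0, g2=1, g3=0, g4=0, g5=0, g6=0 → 0. Observed 1.
  g1: stuck-at-1, inverted output ✓; others ✗
  g2: none of the 3 fault types match ✗
  g3: stuck-at-1, inverted output ✓; others ✗
  g4: stuck-at-1, inverted output ✓; others ✗
  g5: stuck-at-1, inverted output ✓; others ✗
  g6: stuck-at-1, inverted output ✓; others ✗
Consistent faults: {g1 stuck-at-1, g1 inverted output, g3 stuck-at-1, g3 inverted output, g4 stuck-at-1, g4 inverted output, g5 stuck-at-1, g5 inverted output, g6 stuck-at-1, g6 inverted output} — 10 in all.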